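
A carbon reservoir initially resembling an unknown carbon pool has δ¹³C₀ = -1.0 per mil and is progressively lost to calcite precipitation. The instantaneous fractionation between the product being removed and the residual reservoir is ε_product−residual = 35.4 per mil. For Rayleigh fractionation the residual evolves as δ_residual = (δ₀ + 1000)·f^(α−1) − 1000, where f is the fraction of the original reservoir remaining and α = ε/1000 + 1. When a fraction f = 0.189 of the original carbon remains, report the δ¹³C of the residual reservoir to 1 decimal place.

Rayleigh residual: δ_res = (δ₀ + 1000)·f^(α−1) − 1000
α = ε/1000 + 1 = 1.03540, so α − 1 = 0.03540
f^(α−1) = 0.189^(0.03540) = 0.942729
δ_res = (-1.0 + 1000) × 0.942729 − 1000 = 941.786 − 1000 = -58.21 per mil

-58.2 per mil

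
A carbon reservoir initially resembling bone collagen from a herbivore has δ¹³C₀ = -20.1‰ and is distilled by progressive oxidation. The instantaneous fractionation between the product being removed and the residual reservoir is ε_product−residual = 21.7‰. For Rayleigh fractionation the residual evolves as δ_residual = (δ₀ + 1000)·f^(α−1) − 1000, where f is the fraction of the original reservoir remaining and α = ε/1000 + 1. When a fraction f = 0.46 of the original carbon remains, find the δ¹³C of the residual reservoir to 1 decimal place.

-36.5‰

Rayleigh residual: δ_res = (δ₀ + 1000)·f^(α−1) − 1000
α = ε/1000 + 1 = 1.02170, so α − 1 = 0.02170
f^(α−1) = 0.46^(0.02170) = 0.983291
δ_res = (-20.1 + 1000) × 0.983291 − 1000 = 963.526 − 1000 = -36.47‰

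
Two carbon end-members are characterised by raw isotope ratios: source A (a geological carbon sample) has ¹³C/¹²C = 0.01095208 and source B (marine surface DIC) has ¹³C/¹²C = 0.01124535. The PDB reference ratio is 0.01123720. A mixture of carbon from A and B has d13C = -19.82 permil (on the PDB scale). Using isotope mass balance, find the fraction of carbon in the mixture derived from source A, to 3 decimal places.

δ_A = (0.01095208/0.01123720 − 1)×1000 = (0.974627 − 1)×1000 = -25.373 permil
δ_B = (0.01124535/0.01123720 − 1)×1000 = (1.000725 − 1)×1000 = 0.725 permil
f_A = (δ_mix − δ_B)/(δ_A − δ_B) = (-19.82 − (0.725))/(-25.373 − (0.725))
f_A = -20.545 / -26.098 = 0.7872

0.787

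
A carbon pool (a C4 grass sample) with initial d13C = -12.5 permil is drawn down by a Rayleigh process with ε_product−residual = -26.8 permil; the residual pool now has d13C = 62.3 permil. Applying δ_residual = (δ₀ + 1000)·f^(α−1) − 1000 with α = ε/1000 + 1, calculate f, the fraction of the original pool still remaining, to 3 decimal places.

0.066

α − 1 = ε/1000 = -0.0268
(δ_res + 1000)/(δ₀ + 1000) = (62.3 + 1000)/(-12.5 + 1000) = 1062.3/987.5 = 1.075747
f = 1.075747^(1/-0.0268) = exp(ln(1.075747)/-0.0268) = exp(0.07302/-0.0268)
f = exp(-2.7244) = 0.0656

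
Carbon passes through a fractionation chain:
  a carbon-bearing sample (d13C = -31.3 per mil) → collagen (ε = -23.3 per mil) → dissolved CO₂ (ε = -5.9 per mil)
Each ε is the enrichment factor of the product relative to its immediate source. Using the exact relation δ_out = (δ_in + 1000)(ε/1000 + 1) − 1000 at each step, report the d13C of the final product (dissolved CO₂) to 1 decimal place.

-59.5 per mil

step 1: δ = (-31.30 + 1000)·(-23.3/1000 + 1) − 1000 = -53.87 per mil
step 2: δ = (-53.87 + 1000)·(-5.9/1000 + 1) − 1000 = -59.45 per mil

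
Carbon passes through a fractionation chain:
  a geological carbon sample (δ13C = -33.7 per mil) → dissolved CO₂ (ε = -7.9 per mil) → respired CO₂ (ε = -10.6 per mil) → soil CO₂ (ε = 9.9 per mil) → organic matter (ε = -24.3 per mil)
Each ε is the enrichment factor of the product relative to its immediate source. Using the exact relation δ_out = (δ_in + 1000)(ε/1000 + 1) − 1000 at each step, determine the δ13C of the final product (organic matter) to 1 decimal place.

-65.4 per mil

step 1: δ = (-33.70 + 1000)·(-7.9/1000 + 1) − 1000 = -41.33 per mil
step 2: δ = (-41.33 + 1000)·(-10.6/1000 + 1) − 1000 = -51.50 per mil
step 3: δ = (-51.50 + 1000)·(9.9/1000 + 1) − 1000 = -42.11 per mil
step 4: δ = (-42.11 + 1000)·(-24.3/1000 + 1) − 1000 = -65.38 per mil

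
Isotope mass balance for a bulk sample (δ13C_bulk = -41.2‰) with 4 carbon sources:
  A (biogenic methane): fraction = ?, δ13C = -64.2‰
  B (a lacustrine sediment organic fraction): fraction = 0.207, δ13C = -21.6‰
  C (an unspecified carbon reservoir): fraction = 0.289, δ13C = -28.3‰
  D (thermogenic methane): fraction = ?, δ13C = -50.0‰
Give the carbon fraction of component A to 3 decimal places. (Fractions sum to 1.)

0.236

Let f_A and f_D be the unknown fractions; fractions sum to 1 so f_A + f_D = 0.504.
Mass balance: Σ fᵢ·δᵢ = δ_bulk ⇒ f_A·(-64.2) + f_D·(-50.0) = -41.2 − (-12.650) = -28.550
Substitute f_D = 0.504 − f_A:
f_A·(-64.2 − -50.0) = -28.550 − 0.504×(-50.0) = -3.350
f_A = -3.350 / -14.2 = 0.2359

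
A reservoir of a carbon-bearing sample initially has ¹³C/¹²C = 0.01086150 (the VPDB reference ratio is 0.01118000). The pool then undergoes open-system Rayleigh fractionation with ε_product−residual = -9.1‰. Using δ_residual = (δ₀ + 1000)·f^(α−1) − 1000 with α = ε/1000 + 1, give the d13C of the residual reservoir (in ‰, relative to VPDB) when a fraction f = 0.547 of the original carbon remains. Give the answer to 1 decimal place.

δ₀ = (0.01086150/0.01118000 − 1)×1000 = (0.971512 − 1)×1000 = -28.488‰
α − 1 = ε/1000 = -0.0091
f^(α−1) = 0.547^(-0.0091) = 1.005505
δ_res = (-28.488 + 1000) × 1.005505 − 1000 = 976.860 − 1000 = -23.14‰

-23.1‰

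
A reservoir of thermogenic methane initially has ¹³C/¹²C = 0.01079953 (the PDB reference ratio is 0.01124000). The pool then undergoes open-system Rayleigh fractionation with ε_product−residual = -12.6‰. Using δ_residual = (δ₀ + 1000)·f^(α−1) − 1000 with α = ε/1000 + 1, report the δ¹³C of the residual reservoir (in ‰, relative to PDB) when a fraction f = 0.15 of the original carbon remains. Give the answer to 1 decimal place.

δ₀ = (0.01079953/0.01124000 − 1)×1000 = (0.960812 − 1)×1000 = -39.188‰
α − 1 = ε/1000 = -0.0126
f^(α−1) = 0.15^(-0.0126) = 1.024192
δ_res = (-39.188 + 1000) × 1.024192 − 1000 = 984.056 − 1000 = -15.94‰

-15.9‰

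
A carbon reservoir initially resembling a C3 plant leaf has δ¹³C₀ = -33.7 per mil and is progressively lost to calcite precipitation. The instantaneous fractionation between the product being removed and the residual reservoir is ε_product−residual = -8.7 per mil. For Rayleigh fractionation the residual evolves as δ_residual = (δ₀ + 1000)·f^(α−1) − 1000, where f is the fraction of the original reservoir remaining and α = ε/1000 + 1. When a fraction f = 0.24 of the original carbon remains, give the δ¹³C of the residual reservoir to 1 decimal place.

Rayleigh residual: δ_res = (δ₀ + 1000)·f^(α−1) − 1000
α = ε/1000 + 1 = 0.99130, so α − 1 = -0.00870
f^(α−1) = 0.24^(-0.00870) = 1.012493
δ_res = (-33.7 + 1000) × 1.012493 − 1000 = 978.372 − 1000 = -21.63 per mil

-21.6 per mil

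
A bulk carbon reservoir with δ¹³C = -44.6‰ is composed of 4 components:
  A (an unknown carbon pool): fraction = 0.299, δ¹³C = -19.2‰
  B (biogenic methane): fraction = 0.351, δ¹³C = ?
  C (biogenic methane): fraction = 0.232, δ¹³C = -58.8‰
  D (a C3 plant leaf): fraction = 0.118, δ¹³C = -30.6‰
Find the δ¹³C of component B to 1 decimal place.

Isotope mass balance: δ_bulk = Σ fᵢ·δᵢ.
-44.6 = 0.299×(-19.2) + 0.351×δ_B + 0.232×(-58.8) + 0.118×(-30.6)
0.351·δ_B = -44.6 − (-22.993) = -21.607
δ_B = -21.607 / 0.351 = -61.56‰

-61.6‰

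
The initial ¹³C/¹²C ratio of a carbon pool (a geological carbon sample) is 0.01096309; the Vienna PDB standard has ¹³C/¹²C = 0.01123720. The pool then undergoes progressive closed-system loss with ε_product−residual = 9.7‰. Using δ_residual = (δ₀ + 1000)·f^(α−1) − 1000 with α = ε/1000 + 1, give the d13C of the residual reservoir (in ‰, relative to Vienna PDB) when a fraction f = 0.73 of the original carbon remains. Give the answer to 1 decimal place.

δ₀ = (0.01096309/0.01123720 − 1)×1000 = (0.975607 − 1)×1000 = -24.393‰
α − 1 = ε/1000 = 0.0097
f^(α−1) = 0.73^(0.0097) = 0.996952
δ_res = (-24.393 + 1000) × 0.996952 − 1000 = 972.633 − 1000 = -27.37‰

-27.4‰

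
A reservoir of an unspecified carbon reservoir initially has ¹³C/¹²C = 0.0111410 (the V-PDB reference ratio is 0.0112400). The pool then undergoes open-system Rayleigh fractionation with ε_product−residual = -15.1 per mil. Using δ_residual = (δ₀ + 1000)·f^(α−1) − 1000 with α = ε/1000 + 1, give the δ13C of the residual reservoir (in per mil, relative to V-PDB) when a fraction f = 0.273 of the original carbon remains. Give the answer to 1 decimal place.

10.8 per mil

δ₀ = (0.0111410/0.0112400 − 1)×1000 = (0.991192 − 1)×1000 = -8.808 per mil
α − 1 = ε/1000 = -0.0151
f^(α−1) = 0.273^(-0.0151) = 1.019798
δ_res = (-8.808 + 1000) × 1.019798 − 1000 = 1010.815 − 1000 = 10.82 per mil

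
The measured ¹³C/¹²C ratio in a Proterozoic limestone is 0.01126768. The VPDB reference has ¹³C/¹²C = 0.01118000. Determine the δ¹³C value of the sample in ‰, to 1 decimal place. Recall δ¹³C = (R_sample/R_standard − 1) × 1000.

δ¹³C = (R_sample / R_standard − 1) × 1000
R_sample / R_standard = 0.01126768 / 0.01118000 = 1.007843
δ¹³C = (1.007843 − 1) × 1000 = 7.84‰

7.8‰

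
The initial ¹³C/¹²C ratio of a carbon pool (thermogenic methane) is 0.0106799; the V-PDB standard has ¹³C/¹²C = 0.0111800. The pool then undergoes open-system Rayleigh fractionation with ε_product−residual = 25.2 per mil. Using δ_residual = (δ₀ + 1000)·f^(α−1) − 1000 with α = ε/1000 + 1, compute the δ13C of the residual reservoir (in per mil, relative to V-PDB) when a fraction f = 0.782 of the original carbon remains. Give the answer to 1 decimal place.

-50.6 per mil

δ₀ = (0.0106799/0.0111800 − 1)×1000 = (0.955268 − 1)×1000 = -44.732 per mil
α − 1 = ε/1000 = 0.0252
f^(α−1) = 0.782^(0.0252) = 0.993822
δ_res = (-44.732 + 1000) × 0.993822 − 1000 = 949.367 − 1000 = -50.63 per mil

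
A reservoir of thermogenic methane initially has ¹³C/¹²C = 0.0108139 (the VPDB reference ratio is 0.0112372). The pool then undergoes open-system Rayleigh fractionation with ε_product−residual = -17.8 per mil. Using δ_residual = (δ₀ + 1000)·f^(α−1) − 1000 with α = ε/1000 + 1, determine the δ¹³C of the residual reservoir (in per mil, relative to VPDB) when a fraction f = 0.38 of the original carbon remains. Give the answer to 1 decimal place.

δ₀ = (0.0108139/0.0112372 − 1)×1000 = (0.962330 − 1)×1000 = -37.670 per mil
α − 1 = ε/1000 = -0.0178
f^(α−1) = 0.38^(-0.0178) = 1.017372
δ_res = (-37.670 + 1000) × 1.017372 − 1000 = 979.048 − 1000 = -20.95 per mil

-21.0 per mil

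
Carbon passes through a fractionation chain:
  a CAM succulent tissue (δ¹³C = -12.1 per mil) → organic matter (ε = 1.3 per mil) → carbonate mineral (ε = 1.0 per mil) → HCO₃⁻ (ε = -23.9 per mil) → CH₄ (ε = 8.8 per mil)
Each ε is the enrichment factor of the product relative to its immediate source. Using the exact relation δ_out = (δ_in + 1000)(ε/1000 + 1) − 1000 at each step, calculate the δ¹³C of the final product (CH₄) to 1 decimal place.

step 1: δ = (-12.10 + 1000)·(1.3/1000 + 1) − 1000 = -10.82 per mil
step 2: δ = (-10.82 + 1000)·(1.0/1000 + 1) − 1000 = -9.83 per mil
step 3: δ = (-9.83 + 1000)·(-23.9/1000 + 1) − 1000 = -33.49 per mil
step 4: δ = (-33.49 + 1000)·(8.8/1000 + 1) − 1000 = -24.99 per mil

-25.0 per mil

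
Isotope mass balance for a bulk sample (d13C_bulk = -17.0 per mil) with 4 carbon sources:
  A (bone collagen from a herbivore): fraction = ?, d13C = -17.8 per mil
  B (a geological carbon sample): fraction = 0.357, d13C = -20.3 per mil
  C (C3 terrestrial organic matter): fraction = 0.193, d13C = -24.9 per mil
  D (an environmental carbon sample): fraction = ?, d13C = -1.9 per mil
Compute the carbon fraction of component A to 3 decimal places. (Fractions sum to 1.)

0.257

Let f_A and f_D be the unknown fractions; fractions sum to 1 so f_A + f_D = 0.450.
Mass balance: Σ fᵢ·δᵢ = δ_bulk ⇒ f_A·(-17.8) + f_D·(-1.9) = -17.0 − (-12.053) = -4.947
Substitute f_D = 0.450 − f_A:
f_A·(-17.8 − -1.9) = -4.947 − 0.450×(-1.9) = -4.092
f_A = -4.092 / -15.9 = 0.2574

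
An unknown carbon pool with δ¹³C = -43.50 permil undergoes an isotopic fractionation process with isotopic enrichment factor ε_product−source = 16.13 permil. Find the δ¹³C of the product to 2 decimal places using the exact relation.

To first order, δ_product ≈ δ_source + ε = -27.37 permil.
Exactly, δ_product = (δ_source + 1000)·(ε/1000 + 1) − 1000.
δ_product = (-43.50 + 1000) × (16.13/1000 + 1) − 1000
δ_product = -28.072 permil

-28.07 permil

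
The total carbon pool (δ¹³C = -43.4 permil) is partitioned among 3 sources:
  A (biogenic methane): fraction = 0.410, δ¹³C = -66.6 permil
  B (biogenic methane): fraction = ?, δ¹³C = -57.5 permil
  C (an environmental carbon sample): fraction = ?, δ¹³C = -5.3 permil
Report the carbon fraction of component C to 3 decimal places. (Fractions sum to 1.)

Let f_C and f_B be the unknown fractions; fractions sum to 1 so f_C + f_B = 0.590.
Mass balance: Σ fᵢ·δᵢ = δ_bulk ⇒ f_C·(-5.3) + f_B·(-57.5) = -43.4 − (-27.306) = -16.094
Substitute f_B = 0.590 − f_C:
f_C·(-5.3 − -57.5) = -16.094 − 0.590×(-57.5) = 17.831
f_C = 17.831 / 52.2 = 0.3416

0.342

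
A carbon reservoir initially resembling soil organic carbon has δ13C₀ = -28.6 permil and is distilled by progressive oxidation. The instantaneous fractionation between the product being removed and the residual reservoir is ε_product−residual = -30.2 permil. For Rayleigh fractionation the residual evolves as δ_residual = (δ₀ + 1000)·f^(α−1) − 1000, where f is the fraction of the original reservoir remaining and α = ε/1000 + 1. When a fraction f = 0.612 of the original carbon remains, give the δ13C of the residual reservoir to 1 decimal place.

Rayleigh residual: δ_res = (δ₀ + 1000)·f^(α−1) − 1000
α = ε/1000 + 1 = 0.96980, so α − 1 = -0.03020
f^(α−1) = 0.612^(-0.03020) = 1.014939
δ_res = (-28.6 + 1000) × 1.014939 − 1000 = 985.912 − 1000 = -14.09 permil

-14.1 permil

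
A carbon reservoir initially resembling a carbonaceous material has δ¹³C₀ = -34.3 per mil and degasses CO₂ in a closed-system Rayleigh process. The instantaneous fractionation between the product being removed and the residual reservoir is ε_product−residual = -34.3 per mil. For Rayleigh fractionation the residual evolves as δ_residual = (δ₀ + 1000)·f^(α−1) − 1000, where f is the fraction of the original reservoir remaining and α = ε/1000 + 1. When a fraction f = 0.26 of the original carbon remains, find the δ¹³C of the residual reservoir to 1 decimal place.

Rayleigh residual: δ_res = (δ₀ + 1000)·f^(α−1) − 1000
α = ε/1000 + 1 = 0.96570, so α − 1 = -0.03430
f^(α−1) = 0.26^(-0.03430) = 1.047289
δ_res = (-34.3 + 1000) × 1.047289 − 1000 = 1011.367 − 1000 = 11.37 per mil

11.4 per mil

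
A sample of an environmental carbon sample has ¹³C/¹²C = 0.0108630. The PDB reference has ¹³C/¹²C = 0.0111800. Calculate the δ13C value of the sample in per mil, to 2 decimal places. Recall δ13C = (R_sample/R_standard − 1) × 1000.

-28.35 per mil

δ13C = (R_sample / R_standard − 1) × 1000
R_sample / R_standard = 0.0108630 / 0.0111800 = 0.971646
δ13C = (0.971646 − 1) × 1000 = -28.354 per mil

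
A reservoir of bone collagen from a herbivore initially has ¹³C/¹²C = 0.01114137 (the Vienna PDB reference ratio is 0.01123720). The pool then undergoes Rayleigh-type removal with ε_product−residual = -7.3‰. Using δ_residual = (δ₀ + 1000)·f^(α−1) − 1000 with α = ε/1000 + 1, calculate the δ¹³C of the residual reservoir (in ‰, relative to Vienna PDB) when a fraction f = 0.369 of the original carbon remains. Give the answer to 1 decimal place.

-1.3‰

δ₀ = (0.01114137/0.01123720 − 1)×1000 = (0.991472 − 1)×1000 = -8.528‰
α − 1 = ε/1000 = -0.0073
f^(α−1) = 0.369^(-0.0073) = 1.007304
δ_res = (-8.528 + 1000) × 1.007304 − 1000 = 998.714 − 1000 = -1.29‰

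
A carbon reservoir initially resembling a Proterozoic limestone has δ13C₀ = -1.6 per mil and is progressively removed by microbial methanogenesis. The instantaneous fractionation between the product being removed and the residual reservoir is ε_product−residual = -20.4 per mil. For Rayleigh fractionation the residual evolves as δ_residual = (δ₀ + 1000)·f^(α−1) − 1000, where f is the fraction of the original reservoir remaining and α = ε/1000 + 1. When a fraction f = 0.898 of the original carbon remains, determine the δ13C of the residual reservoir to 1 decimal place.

0.6 per mil

Rayleigh residual: δ_res = (δ₀ + 1000)·f^(α−1) − 1000
α = ε/1000 + 1 = 0.97960, so α − 1 = -0.02040
f^(α−1) = 0.898^(-0.02040) = 1.002197
δ_res = (-1.6 + 1000) × 1.002197 − 1000 = 1000.594 − 1000 = 0.59 per mil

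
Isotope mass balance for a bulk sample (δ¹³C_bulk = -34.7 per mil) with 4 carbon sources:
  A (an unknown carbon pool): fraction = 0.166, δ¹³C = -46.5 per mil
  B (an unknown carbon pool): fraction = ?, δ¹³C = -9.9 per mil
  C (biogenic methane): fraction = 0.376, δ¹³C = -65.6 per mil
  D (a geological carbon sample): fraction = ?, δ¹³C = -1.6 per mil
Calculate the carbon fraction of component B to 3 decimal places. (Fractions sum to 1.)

Let f_B and f_D be the unknown fractions; fractions sum to 1 so f_B + f_D = 0.458.
Mass balance: Σ fᵢ·δᵢ = δ_bulk ⇒ f_B·(-9.9) + f_D·(-1.6) = -34.7 − (-32.385) = -2.315
Substitute f_D = 0.458 − f_B:
f_B·(-9.9 − -1.6) = -2.315 − 0.458×(-1.6) = -1.583
f_B = -1.583 / -8.3 = 0.1907

0.191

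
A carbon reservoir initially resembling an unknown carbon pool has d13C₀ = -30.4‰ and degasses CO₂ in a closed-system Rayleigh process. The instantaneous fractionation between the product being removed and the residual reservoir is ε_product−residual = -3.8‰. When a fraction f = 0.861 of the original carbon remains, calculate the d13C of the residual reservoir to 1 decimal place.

-29.8‰

Rayleigh residual: δ_res = (δ₀ + 1000)·f^(α−1) − 1000
α = ε/1000 + 1 = 0.99620, so α − 1 = -0.00380
f^(α−1) = 0.861^(-0.00380) = 1.000569
δ_res = (-30.4 + 1000) × 1.000569 − 1000 = 970.152 − 1000 = -29.85‰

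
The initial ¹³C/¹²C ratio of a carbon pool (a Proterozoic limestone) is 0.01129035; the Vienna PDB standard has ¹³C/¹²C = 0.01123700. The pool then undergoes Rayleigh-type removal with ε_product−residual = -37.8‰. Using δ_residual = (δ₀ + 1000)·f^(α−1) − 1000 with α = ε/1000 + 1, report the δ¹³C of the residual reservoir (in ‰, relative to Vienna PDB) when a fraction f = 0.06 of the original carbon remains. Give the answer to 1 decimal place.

117.5‰

δ₀ = (0.01129035/0.01123700 − 1)×1000 = (1.004748 − 1)×1000 = 4.748‰
α − 1 = ε/1000 = -0.0378
f^(α−1) = 0.06^(-0.0378) = 1.112208
δ_res = (4.748 + 1000) × 1.112208 − 1000 = 1117.488 − 1000 = 117.49‰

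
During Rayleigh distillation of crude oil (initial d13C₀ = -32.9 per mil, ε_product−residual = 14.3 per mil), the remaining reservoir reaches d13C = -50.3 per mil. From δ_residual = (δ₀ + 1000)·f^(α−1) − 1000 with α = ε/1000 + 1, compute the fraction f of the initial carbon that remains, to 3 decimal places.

α − 1 = ε/1000 = 0.0143
(δ_res + 1000)/(δ₀ + 1000) = (-50.3 + 1000)/(-32.9 + 1000) = 949.7/967.1 = 0.982008
f = 0.982008^(1/0.0143) = exp(ln(0.982008)/0.0143) = exp(-0.01816/0.0143)
f = exp(-1.2696) = 0.2809

0.281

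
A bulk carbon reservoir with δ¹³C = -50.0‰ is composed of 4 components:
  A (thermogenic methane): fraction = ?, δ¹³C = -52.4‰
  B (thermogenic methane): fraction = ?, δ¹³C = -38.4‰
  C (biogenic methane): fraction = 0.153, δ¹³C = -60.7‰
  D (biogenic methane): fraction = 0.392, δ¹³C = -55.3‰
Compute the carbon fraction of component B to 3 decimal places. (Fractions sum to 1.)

Let f_B and f_A be the unknown fractions; fractions sum to 1 so f_B + f_A = 0.455.
Mass balance: Σ fᵢ·δᵢ = δ_bulk ⇒ f_B·(-38.4) + f_A·(-52.4) = -50.0 − (-30.965) = -19.035
Substitute f_A = 0.455 − f_B:
f_B·(-38.4 − -52.4) = -19.035 − 0.455×(-52.4) = 4.807
f_B = 4.807 / 14.0 = 0.3433

0.343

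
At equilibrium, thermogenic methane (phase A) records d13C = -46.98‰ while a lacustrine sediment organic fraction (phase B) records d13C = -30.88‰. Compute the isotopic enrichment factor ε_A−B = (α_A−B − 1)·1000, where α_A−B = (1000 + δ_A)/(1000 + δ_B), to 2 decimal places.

-16.61‰

α_A−B = (1000 + -46.98) / (1000 + -30.88) = 953.02 / 969.12 = 0.983387
ε_A−B = (0.983387 − 1) × 1000 = -16.613‰
(The approximation ε ≈ δ_A − δ_B would give -16.10‰.)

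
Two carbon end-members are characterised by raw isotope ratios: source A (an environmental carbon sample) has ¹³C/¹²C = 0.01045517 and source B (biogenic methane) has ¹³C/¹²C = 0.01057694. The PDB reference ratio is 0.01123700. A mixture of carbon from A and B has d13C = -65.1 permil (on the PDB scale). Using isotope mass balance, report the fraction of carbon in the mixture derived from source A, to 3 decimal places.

0.587

δ_A = (0.01045517/0.01123700 − 1)×1000 = (0.930424 − 1)×1000 = -69.576 permil
δ_B = (0.01057694/0.01123700 − 1)×1000 = (0.941260 − 1)×1000 = -58.740 permil
f_A = (δ_mix − δ_B)/(δ_A − δ_B) = (-65.1 − (-58.740))/(-69.576 − (-58.740))
f_A = -6.360 / -10.837 = 0.5869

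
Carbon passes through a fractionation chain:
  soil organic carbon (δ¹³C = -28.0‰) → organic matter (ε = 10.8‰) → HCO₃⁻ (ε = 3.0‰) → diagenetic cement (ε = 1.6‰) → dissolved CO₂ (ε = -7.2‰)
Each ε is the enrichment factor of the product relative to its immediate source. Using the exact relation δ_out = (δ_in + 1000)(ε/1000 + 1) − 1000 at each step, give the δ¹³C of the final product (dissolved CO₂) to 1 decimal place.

-20.1‰

step 1: δ = (-28.00 + 1000)·(10.8/1000 + 1) − 1000 = -17.50‰
step 2: δ = (-17.50 + 1000)·(3.0/1000 + 1) − 1000 = -14.55‰
step 3: δ = (-14.55 + 1000)·(1.6/1000 + 1) − 1000 = -12.98‰
step 4: δ = (-12.98 + 1000)·(-7.2/1000 + 1) − 1000 = -20.08‰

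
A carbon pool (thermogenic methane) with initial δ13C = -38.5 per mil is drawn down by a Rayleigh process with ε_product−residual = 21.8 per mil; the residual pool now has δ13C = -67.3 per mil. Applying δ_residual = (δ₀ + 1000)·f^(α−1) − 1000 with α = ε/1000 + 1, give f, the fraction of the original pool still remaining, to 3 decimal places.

α − 1 = ε/1000 = 0.0218
(δ_res + 1000)/(δ₀ + 1000) = (-67.3 + 1000)/(-38.5 + 1000) = 932.7/961.5 = 0.970047
f = 0.970047^(1/0.0218) = exp(ln(0.970047)/0.0218) = exp(-0.03041/0.0218)
f = exp(-1.3950) = 0.2478

0.248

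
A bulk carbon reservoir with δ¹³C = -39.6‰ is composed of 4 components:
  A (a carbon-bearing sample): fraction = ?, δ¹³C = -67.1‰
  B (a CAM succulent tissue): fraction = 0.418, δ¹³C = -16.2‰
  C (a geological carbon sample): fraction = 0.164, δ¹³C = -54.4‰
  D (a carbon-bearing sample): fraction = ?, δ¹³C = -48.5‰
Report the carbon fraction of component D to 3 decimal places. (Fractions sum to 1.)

0.223

Let f_D and f_A be the unknown fractions; fractions sum to 1 so f_D + f_A = 0.418.
Mass balance: Σ fᵢ·δᵢ = δ_bulk ⇒ f_D·(-48.5) + f_A·(-67.1) = -39.6 − (-15.693) = -23.907
Substitute f_A = 0.418 − f_D:
f_D·(-48.5 − -67.1) = -23.907 − 0.418×(-67.1) = 4.141
f_D = 4.141 / 18.6 = 0.2226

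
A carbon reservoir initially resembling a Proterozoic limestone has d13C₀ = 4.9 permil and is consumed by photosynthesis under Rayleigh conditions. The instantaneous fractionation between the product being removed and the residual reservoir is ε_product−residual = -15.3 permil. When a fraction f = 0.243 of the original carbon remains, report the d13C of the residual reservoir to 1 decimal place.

Rayleigh residual: δ_res = (δ₀ + 1000)·f^(α−1) − 1000
α = ε/1000 + 1 = 0.98470, so α − 1 = -0.01530
f^(α−1) = 0.243^(-0.01530) = 1.021881
δ_res = (4.9 + 1000) × 1.021881 − 1000 = 1026.888 − 1000 = 26.89 permil

26.9 permil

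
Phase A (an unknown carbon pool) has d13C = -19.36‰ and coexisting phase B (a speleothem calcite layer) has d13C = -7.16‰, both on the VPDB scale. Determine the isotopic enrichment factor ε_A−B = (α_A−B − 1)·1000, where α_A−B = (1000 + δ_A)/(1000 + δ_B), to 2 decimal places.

α_A−B = (1000 + -19.36) / (1000 + -7.16) = 980.64 / 992.84 = 0.987712
ε_A−B = (0.987712 − 1) × 1000 = -12.288‰
(The approximation ε ≈ δ_A − δ_B would give -12.20‰.)

-12.29‰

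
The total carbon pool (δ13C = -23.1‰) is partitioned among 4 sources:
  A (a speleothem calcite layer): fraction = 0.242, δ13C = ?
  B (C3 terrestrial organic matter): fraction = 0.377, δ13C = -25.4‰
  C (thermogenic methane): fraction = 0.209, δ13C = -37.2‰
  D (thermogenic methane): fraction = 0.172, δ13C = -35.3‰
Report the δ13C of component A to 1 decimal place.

1.3‰

Isotope mass balance: δ_bulk = Σ fᵢ·δᵢ.
-23.1 = 0.242×δ_A + 0.377×(-25.4) + 0.209×(-37.2) + 0.172×(-35.3)
0.242·δ_A = -23.1 − (-23.422) = 0.322
δ_A = 0.322 / 0.242 = 1.33‰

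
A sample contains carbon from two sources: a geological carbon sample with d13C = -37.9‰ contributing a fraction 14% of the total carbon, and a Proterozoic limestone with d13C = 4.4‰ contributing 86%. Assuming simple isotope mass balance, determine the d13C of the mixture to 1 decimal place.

-1.5‰

δ_mix = f_A·δ_A + f_B·δ_B
δ_mix = 0.14 × (-37.9) + 0.86 × (4.4)
δ_mix = -5.31 + 3.78 = -1.52‰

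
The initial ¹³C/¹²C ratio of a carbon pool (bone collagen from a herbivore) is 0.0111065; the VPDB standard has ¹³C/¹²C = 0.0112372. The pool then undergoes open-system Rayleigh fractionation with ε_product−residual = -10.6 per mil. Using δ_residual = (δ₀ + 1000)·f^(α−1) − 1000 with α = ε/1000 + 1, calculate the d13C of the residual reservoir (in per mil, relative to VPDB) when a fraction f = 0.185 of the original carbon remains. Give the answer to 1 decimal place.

δ₀ = (0.0111065/0.0112372 − 1)×1000 = (0.988369 − 1)×1000 = -11.631 per mil
α − 1 = ε/1000 = -0.0106
f^(α−1) = 0.185^(-0.0106) = 1.018047
δ_res = (-11.631 + 1000) × 1.018047 − 1000 = 1006.206 − 1000 = 6.21 per mil

6.2 per mil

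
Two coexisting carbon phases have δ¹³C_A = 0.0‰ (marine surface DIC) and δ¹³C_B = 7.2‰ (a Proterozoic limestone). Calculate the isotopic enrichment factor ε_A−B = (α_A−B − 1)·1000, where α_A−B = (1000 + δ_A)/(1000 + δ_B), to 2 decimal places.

α_A−B = (1000 + -0.0) / (1000 + 7.2) = 1000.0 / 1007.2 = 0.992851
ε_A−B = (0.992851 − 1) × 1000 = -7.149‰
(The approximation ε ≈ δ_A − δ_B would give -7.2‰.)

-7.15‰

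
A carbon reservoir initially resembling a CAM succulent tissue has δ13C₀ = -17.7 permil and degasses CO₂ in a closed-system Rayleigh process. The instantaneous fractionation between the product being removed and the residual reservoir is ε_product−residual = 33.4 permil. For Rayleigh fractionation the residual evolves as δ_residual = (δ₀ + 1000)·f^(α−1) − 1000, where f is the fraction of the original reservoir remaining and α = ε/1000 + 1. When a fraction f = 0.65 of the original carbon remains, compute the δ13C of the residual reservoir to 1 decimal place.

-31.7 permil

Rayleigh residual: δ_res = (δ₀ + 1000)·f^(α−1) − 1000
α = ε/1000 + 1 = 1.03340, so α − 1 = 0.03340
f^(α−1) = 0.65^(0.03340) = 0.985715
δ_res = (-17.7 + 1000) × 0.985715 − 1000 = 968.268 − 1000 = -31.73 permil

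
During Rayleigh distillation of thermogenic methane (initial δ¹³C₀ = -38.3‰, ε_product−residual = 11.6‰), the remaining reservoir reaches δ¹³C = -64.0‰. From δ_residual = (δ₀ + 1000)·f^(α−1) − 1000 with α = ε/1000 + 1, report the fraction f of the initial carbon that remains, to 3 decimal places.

α − 1 = ε/1000 = 0.0116
(δ_res + 1000)/(δ₀ + 1000) = (-64.0 + 1000)/(-38.3 + 1000) = 936.0/961.7 = 0.973276
f = 0.973276^(1/0.0116) = exp(ln(0.973276)/0.0116) = exp(-0.02709/0.0116)
f = exp(-2.3351) = 0.0968

0.097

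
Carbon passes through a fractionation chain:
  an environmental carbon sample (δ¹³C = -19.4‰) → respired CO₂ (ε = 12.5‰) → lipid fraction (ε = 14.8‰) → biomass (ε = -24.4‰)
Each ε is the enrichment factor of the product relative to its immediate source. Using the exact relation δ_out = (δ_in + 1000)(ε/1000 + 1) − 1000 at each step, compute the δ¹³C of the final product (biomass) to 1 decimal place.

-17.0‰

step 1: δ = (-19.40 + 1000)·(12.5/1000 + 1) − 1000 = -7.14‰
step 2: δ = (-7.14 + 1000)·(14.8/1000 + 1) − 1000 = 7.55‰
step 3: δ = (7.55 + 1000)·(-24.4/1000 + 1) − 1000 = -17.03‰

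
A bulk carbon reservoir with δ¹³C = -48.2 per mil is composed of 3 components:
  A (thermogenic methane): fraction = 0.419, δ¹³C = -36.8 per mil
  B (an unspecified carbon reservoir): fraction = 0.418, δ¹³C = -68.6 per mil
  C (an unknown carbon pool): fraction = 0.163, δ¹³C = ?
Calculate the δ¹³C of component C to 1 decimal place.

-25.2 per mil

Isotope mass balance: δ_bulk = Σ fᵢ·δᵢ.
-48.2 = 0.419×(-36.8) + 0.418×(-68.6) + 0.163×δ_C
0.163·δ_C = -48.2 − (-44.094) = -4.106
δ_C = -4.106 / 0.163 = -25.19 per mil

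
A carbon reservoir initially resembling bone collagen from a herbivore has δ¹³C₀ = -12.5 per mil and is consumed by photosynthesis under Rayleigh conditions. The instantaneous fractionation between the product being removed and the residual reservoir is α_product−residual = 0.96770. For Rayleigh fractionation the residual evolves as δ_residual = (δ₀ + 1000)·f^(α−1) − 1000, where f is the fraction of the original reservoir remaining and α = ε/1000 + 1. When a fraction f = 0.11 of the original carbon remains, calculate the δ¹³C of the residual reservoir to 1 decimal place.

Rayleigh residual: δ_res = (δ₀ + 1000)·f^(α−1) − 1000
α − 1 = -0.03230
f^(α−1) = 0.11^(-0.03230) = 1.073898
δ_res = (-12.5 + 1000) × 1.073898 − 1000 = 1060.474 − 1000 = 60.47 per mil

60.5 per mil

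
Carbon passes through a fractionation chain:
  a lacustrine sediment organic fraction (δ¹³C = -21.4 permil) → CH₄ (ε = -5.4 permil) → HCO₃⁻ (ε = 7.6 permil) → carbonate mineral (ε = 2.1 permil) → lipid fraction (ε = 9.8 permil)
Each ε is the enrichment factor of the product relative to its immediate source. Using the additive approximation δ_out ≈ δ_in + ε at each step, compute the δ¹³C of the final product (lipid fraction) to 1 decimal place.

-7.3 permil

step 1: δ ≈ -21.4 + (-5.4) = -26.8 permil
step 2: δ ≈ -26.8 + (7.6) = -19.2 permil
step 3: δ ≈ -19.2 + (2.1) = -17.1 permil
step 4: δ ≈ -17.1 + (9.8) = -7.3 permil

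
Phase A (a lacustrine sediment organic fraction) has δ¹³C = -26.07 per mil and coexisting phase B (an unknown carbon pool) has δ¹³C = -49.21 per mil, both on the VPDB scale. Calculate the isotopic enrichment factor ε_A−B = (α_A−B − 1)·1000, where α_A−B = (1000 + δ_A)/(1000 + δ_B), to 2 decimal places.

α_A−B = (1000 + -26.07) / (1000 + -49.21) = 973.93 / 950.79 = 1.024338
ε_A−B = (1.024338 − 1) × 1000 = 24.338 per mil
(The approximation ε ≈ δ_A − δ_B would give 23.14 per mil.)

24.34 per mil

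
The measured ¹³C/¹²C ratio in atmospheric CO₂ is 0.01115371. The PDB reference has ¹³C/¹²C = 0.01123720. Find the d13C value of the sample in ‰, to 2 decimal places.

d13C = (R_sample / R_standard − 1) × 1000
R_sample / R_standard = 0.01115371 / 0.01123720 = 0.992570
d13C = (0.992570 − 1) × 1000 = -7.430‰

-7.43‰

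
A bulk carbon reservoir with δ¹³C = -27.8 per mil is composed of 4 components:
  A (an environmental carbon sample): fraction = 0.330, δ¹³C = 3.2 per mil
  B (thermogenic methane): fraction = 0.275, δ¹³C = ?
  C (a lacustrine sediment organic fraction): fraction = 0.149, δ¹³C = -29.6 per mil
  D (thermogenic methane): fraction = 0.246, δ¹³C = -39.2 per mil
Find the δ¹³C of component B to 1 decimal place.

Isotope mass balance: δ_bulk = Σ fᵢ·δᵢ.
-27.8 = 0.330×(3.2) + 0.275×δ_B + 0.149×(-29.6) + 0.246×(-39.2)
0.275·δ_B = -27.8 − (-12.998) = -14.802
δ_B = -14.802 / 0.275 = -53.83 per mil

-53.8 per mil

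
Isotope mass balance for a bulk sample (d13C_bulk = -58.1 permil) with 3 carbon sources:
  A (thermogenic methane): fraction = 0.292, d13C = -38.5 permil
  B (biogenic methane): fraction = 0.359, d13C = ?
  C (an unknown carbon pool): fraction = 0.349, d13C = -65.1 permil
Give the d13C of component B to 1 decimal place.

-67.2 permil

Isotope mass balance: δ_bulk = Σ fᵢ·δᵢ.
-58.1 = 0.292×(-38.5) + 0.359×δ_B + 0.349×(-65.1)
0.359·δ_B = -58.1 − (-33.962) = -24.138
δ_B = -24.138 / 0.359 = -67.24 permil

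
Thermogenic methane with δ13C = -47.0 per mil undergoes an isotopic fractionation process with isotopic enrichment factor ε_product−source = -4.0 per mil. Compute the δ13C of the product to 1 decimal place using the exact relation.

-50.8 per mil

Exactly, δ_product = (δ_source + 1000)·(ε/1000 + 1) − 1000.
δ_product = (-47.0 + 1000) × (-4.0/1000 + 1) − 1000
δ_product = -50.81 per mil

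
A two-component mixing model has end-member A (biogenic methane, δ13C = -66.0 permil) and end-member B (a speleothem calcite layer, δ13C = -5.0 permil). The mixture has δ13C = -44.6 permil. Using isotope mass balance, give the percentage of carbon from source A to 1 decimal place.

64.9%

δ_mix = f_A·δ_A + (1 − f_A)·δ_B  ⇒  f_A = (δ_mix − δ_B)/(δ_A − δ_B)
f_A = (-44.6 − (-5.0)) / (-66.0 − (-5.0))
f_A = -39.6 / -61.0 = 0.6492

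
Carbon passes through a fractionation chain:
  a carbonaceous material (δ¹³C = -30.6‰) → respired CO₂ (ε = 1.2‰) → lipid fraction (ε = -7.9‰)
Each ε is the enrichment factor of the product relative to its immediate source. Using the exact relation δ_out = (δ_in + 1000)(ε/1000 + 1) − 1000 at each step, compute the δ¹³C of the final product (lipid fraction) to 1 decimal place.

-37.1‰

step 1: δ = (-30.60 + 1000)·(1.2/1000 + 1) − 1000 = -29.44‰
step 2: δ = (-29.44 + 1000)·(-7.9/1000 + 1) − 1000 = -37.10‰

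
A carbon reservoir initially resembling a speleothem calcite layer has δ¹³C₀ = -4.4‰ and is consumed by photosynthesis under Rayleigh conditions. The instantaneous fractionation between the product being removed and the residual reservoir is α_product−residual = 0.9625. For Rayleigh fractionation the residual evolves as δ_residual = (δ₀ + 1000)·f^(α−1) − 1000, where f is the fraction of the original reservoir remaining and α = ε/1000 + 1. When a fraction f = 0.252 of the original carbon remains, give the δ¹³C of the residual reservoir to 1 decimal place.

Rayleigh residual: δ_res = (δ₀ + 1000)·f^(α−1) − 1000
α − 1 = -0.03750
f^(α−1) = 0.252^(-0.03750) = 1.053046
δ_res = (-4.4 + 1000) × 1.053046 − 1000 = 1048.413 − 1000 = 48.41‰

48.4‰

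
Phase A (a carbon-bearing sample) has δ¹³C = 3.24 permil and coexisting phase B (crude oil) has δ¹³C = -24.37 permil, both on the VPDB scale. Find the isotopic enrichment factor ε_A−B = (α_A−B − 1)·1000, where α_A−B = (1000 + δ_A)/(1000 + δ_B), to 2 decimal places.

28.30 permil

α_A−B = (1000 + 3.24) / (1000 + -24.37) = 1003.24 / 975.63 = 1.028300
ε_A−B = (1.028300 − 1) × 1000 = 28.300 permil
(The approximation ε ≈ δ_A − δ_B would give 27.61 permil.)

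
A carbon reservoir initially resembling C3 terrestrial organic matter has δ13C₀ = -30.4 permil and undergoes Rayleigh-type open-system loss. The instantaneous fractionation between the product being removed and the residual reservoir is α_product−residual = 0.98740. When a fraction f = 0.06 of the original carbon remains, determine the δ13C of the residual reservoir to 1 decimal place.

4.6 permil

Rayleigh residual: δ_res = (δ₀ + 1000)·f^(α−1) − 1000
α − 1 = -0.01260
f^(α−1) = 0.06^(-0.01260) = 1.036085
δ_res = (-30.4 + 1000) × 1.036085 − 1000 = 1004.588 − 1000 = 4.59 permil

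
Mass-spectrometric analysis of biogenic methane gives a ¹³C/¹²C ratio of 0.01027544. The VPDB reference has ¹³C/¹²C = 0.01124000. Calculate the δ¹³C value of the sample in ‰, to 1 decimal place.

δ¹³C = (R_sample / R_standard − 1) × 1000
R_sample / R_standard = 0.01027544 / 0.01124000 = 0.914185
δ¹³C = (0.914185 − 1) × 1000 = -85.81‰

-85.8‰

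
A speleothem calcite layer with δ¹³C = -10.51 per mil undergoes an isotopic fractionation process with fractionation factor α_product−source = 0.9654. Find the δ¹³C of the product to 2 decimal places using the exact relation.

-44.75 per mil

δ_product = (δ_source + 1000)·α − 1000
δ_product = (-10.51 + 1000) × 0.9654 − 1000
δ_product = 955.254 − 1000 = -44.746 per mil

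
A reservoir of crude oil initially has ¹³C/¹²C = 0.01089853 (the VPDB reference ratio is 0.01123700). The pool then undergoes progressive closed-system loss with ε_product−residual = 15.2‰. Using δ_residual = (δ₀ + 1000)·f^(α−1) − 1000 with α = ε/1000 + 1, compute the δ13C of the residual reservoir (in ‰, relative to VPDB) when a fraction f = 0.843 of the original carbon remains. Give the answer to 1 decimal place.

δ₀ = (0.01089853/0.01123700 − 1)×1000 = (0.969879 − 1)×1000 = -30.121‰
α − 1 = ε/1000 = 0.0152
f^(α−1) = 0.843^(0.0152) = 0.997407
δ_res = (-30.121 + 1000) × 0.997407 − 1000 = 967.364 − 1000 = -32.64‰

-32.6‰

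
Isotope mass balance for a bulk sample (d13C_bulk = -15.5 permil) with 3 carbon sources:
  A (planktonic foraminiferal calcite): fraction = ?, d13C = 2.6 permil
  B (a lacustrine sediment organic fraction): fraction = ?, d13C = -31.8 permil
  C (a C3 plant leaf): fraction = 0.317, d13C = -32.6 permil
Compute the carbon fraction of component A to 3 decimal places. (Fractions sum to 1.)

Let f_A and f_B be the unknown fractions; fractions sum to 1 so f_A + f_B = 0.683.
Mass balance: Σ fᵢ·δᵢ = δ_bulk ⇒ f_A·(2.6) + f_B·(-31.8) = -15.5 − (-10.334) = -5.166
Substitute f_B = 0.683 − f_A:
f_A·(2.6 − -31.8) = -5.166 − 0.683×(-31.8) = 16.554
f_A = 16.554 / 34.4 = 0.4812

0.481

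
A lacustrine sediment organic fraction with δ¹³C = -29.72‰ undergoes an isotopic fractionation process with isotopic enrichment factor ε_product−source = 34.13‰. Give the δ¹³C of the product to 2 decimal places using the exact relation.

3.40‰

To first order, δ_product ≈ δ_source + ε = 4.41‰.
Exactly, δ_product = (δ_source + 1000)·(ε/1000 + 1) − 1000.
δ_product = (-29.72 + 1000) × (34.13/1000 + 1) − 1000
δ_product = 3.396‰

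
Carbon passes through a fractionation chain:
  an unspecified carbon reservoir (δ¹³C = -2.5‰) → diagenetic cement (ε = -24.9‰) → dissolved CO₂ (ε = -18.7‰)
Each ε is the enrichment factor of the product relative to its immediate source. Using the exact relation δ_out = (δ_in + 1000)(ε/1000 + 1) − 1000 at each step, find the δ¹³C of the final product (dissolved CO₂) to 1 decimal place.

step 1: δ = (-2.50 + 1000)·(-24.9/1000 + 1) − 1000 = -27.34‰
step 2: δ = (-27.34 + 1000)·(-18.7/1000 + 1) − 1000 = -45.53‰

-45.5‰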